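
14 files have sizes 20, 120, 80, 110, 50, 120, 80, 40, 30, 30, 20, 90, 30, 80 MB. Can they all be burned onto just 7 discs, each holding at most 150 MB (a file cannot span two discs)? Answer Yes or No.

A valid assignment using 7 discs:
  disc 1: 120 + 30 = 150
  disc 2: 120 + 30 = 150
  disc 3: 110 + 40 = 150
  disc 4: 90 + 50 = 140
  disc 5: 80 + 30 + 20 + 20 = 150
  disc 6: 80 = 80
  disc 7: 80 = 80
Every load is within 150 MB, so 7 discs suffice.

Yes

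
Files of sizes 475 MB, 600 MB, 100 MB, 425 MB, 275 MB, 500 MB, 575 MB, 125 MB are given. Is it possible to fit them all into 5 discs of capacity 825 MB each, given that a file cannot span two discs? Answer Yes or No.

Yes

A valid assignment using 5 discs:
  disc 1: 600 + 125 + 100 = 825
  disc 2: 575 = 575
  disc 3: 500 + 275 = 775
  disc 4: 475 = 475
  disc 5: 425 = 425
Every load is within 825 MB, so 5 discs suffice.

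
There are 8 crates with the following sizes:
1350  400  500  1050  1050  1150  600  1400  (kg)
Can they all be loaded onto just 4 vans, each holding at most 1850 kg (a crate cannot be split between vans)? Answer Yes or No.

No

Total = 7500 kg; ⌈7500/1850⌉ = 5.
At least 5 vans are required, but only 4 are allowed.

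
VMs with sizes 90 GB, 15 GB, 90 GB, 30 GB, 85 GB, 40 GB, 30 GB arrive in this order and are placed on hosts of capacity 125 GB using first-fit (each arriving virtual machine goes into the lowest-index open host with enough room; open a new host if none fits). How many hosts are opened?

4

  90 → host 1 (new)  [load 90/125]
  15 → host 1  [load 105/125]
  90 → host 2 (new)  [load 90/125]
  30 → host 2  [load 120/125]
  85 → host 3 (new)  [load 85/125]
  40 → host 3  [load 125/125]
  30 → host 4 (new)  [load 30/125]
4 hosts opened.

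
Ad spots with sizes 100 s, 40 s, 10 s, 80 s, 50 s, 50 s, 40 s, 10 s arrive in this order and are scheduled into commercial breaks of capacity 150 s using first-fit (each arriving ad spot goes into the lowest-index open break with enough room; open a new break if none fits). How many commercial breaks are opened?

3

  100 → break 1 (new)  [load 100/150]
  40 → break 1  [load 140/150]
  10 → break 1  [load 150/150]
  80 → break 2 (new)  [load 80/150]
  50 → break 2  [load 130/150]
  50 → break 3 (new)  [load 50/150]
  40 → break 3  [load 90/150]
  10 → break 2  [load 140/150]
3 commercial breaks opened.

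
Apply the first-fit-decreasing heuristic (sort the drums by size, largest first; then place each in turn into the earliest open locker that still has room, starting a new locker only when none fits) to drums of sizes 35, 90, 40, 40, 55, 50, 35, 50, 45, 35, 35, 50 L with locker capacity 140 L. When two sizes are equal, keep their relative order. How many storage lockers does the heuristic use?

Sorted descending: 90, 55, 50, 50, 50, 45, 40, 40, 35, 35, 35, 35.
  90 → locker 1 (new)  [load 90/140]
  55 → locker 2 (new)  [load 55/140]
  50 → locker 1  [load 140/140]
  50 → locker 2  [load 105/140]
  50 → locker 3 (new)  [load 50/140]
  45 → locker 3  [load 95/140]
  40 → locker 3  [load 135/140]
  40 → locker 4 (new)  [load 40/140]
  35 → locker 2  [load 140/140]
  35 → locker 4  [load 75/140]
  35 → locker 4  [load 110/140]
  35 → locker 5 (new)  [load 35/140]
5 storage lockers opened.

5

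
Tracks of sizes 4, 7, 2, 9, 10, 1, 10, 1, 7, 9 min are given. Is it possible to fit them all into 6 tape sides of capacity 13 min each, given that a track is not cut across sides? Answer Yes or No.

A valid assignment using 6 tape sides:
  side 1: 10 + 2 + 1 = 13
  side 2: 10 + 1 = 11
  side 3: 9 + 4 = 13
  side 4: 9 = 9
  side 5: 7 = 7
  side 6: 7 = 7
Every load is within 13 min, so 6 tape sides suffice.

Yes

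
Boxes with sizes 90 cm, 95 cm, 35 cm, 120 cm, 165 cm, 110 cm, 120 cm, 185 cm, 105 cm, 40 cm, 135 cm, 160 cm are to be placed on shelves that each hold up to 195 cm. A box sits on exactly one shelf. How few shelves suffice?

Total = 185 + 165 + 160 + 135 + 120 + 120 + 110 + 105 + 95 + 90 + 40 + 35 = 1360 cm.
Lower bound: ⌈1360/195⌉ = 7 shelves.
Also, 8 boxes each exceed 195/2 cm, and no two of those can share a shelf, so at least 8 shelves are needed.
A packing using 9 shelves:
  shelf 1: 185 = 185
  shelf 2: 165 = 165
  shelf 3: 160 + 35 = 195
  shelf 4: 135 + 40 = 175
  shelf 5: 120 = 120
  shelf 6: 120 = 120
  shelf 7: 110 = 110
  shelf 8: 105 + 90 = 195
  shelf 9: 95 = 95
No arrangement into 8 shelves stays within capacity, so 9 is optimal.

9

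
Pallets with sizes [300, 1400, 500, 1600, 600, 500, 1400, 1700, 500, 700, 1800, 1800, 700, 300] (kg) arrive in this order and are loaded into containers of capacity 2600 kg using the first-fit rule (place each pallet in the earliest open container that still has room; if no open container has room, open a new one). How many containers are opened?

6

  300 → container 1 (new)  [load 300/2600]
  1400 → container 1  [load 1700/2600]
  500 → container 1  [load 2200/2600]
  1600 → container 2 (new)  [load 1600/2600]
  600 → container 2  [load 2200/2600]
  500 → container 3 (new)  [load 500/2600]
  1400 → container 3  [load 1900/2600]
  1700 → container 4 (new)  [load 1700/2600]
  500 → container 3  [load 2400/2600]
  700 → container 4  [load 2400/2600]
  1800 → container 5 (new)  [load 1800/2600]
  1800 → container 6 (new)  [load 1800/2600]
  700 → container 5  [load 2500/2600]
  300 → container 1  [load 2500/2600]
6 containers opened.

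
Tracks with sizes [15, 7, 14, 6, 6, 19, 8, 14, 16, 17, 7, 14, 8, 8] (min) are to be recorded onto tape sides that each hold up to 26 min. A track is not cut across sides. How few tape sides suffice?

7

Total = 19 + 17 + 16 + 15 + 14 + 14 + 14 + 8 + 8 + 8 + 7 + 7 + 6 + 6 = 159 min.
Lower bound: ⌈159/26⌉ = 7 tape sides.
A packing using 7 tape sides:
  side 1: 19 + 7 = 26
  side 2: 17 + 8 = 25
  side 3: 16 + 8 = 24
  side 4: 15 + 8 = 23
  side 5: 14 + 7 = 21
  side 6: 14 + 6 + 6 = 26
  side 7: 14 = 14
This matches the lower bound, so 7 is optimal.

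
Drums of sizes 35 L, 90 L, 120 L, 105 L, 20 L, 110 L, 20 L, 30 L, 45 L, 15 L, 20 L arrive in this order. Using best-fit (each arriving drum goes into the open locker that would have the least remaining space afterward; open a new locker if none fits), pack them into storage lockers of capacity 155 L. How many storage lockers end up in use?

  35 → locker 1 (new)  [load 35/155]
  90 → locker 1  [load 125/155]
  120 → locker 2 (new)  [load 120/155]
  105 → locker 3 (new)  [load 105/155]
  20 → locker 1  [load 145/155]
  110 → locker 4 (new)  [load 110/155]
  20 → locker 2  [load 140/155]
  30 → locker 4  [load 140/155]
  45 → locker 3  [load 150/155]
  15 → locker 2  [load 155/155]
  20 → locker 5 (new)  [load 20/155]
5 storage lockers opened.

5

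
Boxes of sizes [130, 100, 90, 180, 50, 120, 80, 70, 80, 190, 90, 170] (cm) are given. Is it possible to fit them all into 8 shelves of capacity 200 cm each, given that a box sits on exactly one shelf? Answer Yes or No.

Yes

A valid assignment using 8 shelves:
  shelf 1: 190 = 190
  shelf 2: 180 = 180
  shelf 3: 170 = 170
  shelf 4: 130 + 70 = 200
  shelf 5: 120 + 80 = 200
  shelf 6: 100 + 90 = 190
  shelf 7: 90 + 80 = 170
  shelf 8: 50 = 50
Every load is within 200 cm, so 8 shelves suffice.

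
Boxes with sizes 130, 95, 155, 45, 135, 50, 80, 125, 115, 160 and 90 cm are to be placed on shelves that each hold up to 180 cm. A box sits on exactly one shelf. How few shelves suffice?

Total = 160 + 155 + 135 + 130 + 125 + 115 + 95 + 90 + 80 + 50 + 45 = 1180 cm.
Lower bound: ⌈1180/180⌉ = 7 shelves.
A packing using 8 shelves:
  shelf 1: 160 = 160
  shelf 2: 155 = 155
  shelf 3: 135 + 45 = 180
  shelf 4: 130 + 50 = 180
  shelf 5: 125 = 125
  shelf 6: 115 = 115
  shelf 7: 95 + 80 = 175
  shelf 8: 90 = 90
No arrangement into 7 shelves stays within capacity, so 8 is optimal.

8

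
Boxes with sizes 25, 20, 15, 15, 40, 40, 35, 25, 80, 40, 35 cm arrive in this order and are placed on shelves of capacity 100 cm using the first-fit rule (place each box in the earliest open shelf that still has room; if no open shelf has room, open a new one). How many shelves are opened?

  25 → shelf 1 (new)  [load 25/100]
  20 → shelf 1  [load 45/100]
  15 → shelf 1  [load 60/100]
  15 → shelf 1  [load 75/100]
  40 → shelf 2 (new)  [load 40/100]
  40 → shelf 2  [load 80/100]
  35 → shelf 3 (new)  [load 35/100]
  25 → shelf 1  [load 100/100]
  80 → shelf 4 (new)  [load 80/100]
  40 → shelf 3  [load 75/100]
  35 → shelf 5 (new)  [load 35/100]
5 shelves opened.

5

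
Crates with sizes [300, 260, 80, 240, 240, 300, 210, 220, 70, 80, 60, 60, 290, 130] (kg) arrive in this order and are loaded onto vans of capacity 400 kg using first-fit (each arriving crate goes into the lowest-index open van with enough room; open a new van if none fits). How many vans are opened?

8

  300 → van 1 (new)  [load 300/400]
  260 → van 2 (new)  [load 260/400]
  80 → van 1  [load 380/400]
  240 → van 3 (new)  [load 240/400]
  240 → van 4 (new)  [load 240/400]
  300 → van 5 (new)  [load 300/400]
  210 → van 6 (new)  [load 210/400]
  220 → van 7 (new)  [load 220/400]
  70 → van 2  [load 330/400]
  80 → van 3  [load 320/400]
  60 → van 2  [load 390/400]
  60 → van 3  [load 380/400]
  290 → van 8 (new)  [load 290/400]
  130 → van 4  [load 370/400]
8 vans opened.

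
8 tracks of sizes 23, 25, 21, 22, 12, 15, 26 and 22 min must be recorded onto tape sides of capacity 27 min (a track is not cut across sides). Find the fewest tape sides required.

Total = 26 + 25 + 23 + 22 + 22 + 21 + 15 + 12 = 166 min.
Lower bound: ⌈166/27⌉ = 7 tape sides.
A packing using 7 tape sides:
  side 1: 26 = 26
  side 2: 25 = 25
  side 3: 23 = 23
  side 4: 22 = 22
  side 5: 22 = 22
  side 6: 21 = 21
  side 7: 15 + 12 = 27
This matches the lower bound, so 7 is optimal.

7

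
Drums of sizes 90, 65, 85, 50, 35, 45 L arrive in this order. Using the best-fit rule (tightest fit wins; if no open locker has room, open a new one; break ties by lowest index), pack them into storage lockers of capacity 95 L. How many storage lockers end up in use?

5

  90 → locker 1 (new)  [load 90/95]
  65 → locker 2 (new)  [load 65/95]
  85 → locker 3 (new)  [load 85/95]
  50 → locker 4 (new)  [load 50/95]
  35 → locker 4  [load 85/95]
  45 → locker 5 (new)  [load 45/95]
5 storage lockers opened.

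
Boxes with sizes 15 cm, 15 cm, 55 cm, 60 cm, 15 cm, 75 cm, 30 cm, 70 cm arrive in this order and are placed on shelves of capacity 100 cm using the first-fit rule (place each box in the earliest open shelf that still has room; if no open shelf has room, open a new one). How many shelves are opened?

  15 → shelf 1 (new)  [load 15/100]
  15 → shelf 1  [load 30/100]
  55 → shelf 1  [load 85/100]
  60 → shelf 2 (new)  [load 60/100]
  15 → shelf 1  [load 100/100]
  75 → shelf 3 (new)  [load 75/100]
  30 → shelf 2  [load 90/100]
  70 → shelf 4 (new)  [load 70/100]
4 shelves opened.

4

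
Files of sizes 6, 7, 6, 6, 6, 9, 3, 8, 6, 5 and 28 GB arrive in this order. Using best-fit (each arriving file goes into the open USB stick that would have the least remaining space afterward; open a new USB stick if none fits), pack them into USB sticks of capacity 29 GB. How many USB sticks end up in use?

4

  6 → USB stick 1 (new)  [load 6/29]
  7 → USB stick 1  [load 13/29]
  6 → USB stick 1  [load 19/29]
  6 → USB stick 1  [load 25/29]
  6 → USB stick 2 (new)  [load 6/29]
  9 → USB stick 2  [load 15/29]
  3 → USB stick 1  [load 28/29]
  8 → USB stick 2  [load 23/29]
  6 → USB stick 2  [load 29/29]
  5 → USB stick 3 (new)  [load 5/29]
  28 → USB stick 4 (new)  [load 28/29]
4 USB sticks opened.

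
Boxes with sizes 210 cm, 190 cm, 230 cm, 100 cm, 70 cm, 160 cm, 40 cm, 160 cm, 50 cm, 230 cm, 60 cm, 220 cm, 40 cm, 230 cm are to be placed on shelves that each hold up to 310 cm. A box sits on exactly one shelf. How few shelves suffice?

8

Total = 230 + 230 + 230 + 220 + 210 + 190 + 160 + 160 + 100 + 70 + 60 + 50 + 40 + 40 = 1990 cm.
Lower bound: ⌈1990/310⌉ = 7 shelves.
Also, 8 boxes each exceed 155 cm, and no two of those can share a shelf, so at least 8 shelves are needed.
A packing using 8 shelves:
  shelf 1: 230 + 70 = 300
  shelf 2: 230 + 60 = 290
  shelf 3: 230 + 50 = 280
  shelf 4: 220 + 40 + 40 = 300
  shelf 5: 210 + 100 = 310
  shelf 6: 190 = 190
  shelf 7: 160 = 160
  shelf 8: 160 = 160
This matches the lower bound, so 8 is optimal.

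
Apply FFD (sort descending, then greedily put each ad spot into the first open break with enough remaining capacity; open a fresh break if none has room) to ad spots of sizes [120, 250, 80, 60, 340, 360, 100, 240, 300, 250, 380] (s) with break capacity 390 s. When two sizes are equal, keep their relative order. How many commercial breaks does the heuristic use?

Sorted descending: 380, 360, 340, 300, 250, 250, 240, 120, 100, 80, 60.
  380 → break 1 (new)  [load 380/390]
  360 → break 2 (new)  [load 360/390]
  340 → break 3 (new)  [load 340/390]
  300 → break 4 (new)  [load 300/390]
  250 → break 5 (new)  [load 250/390]
  250 → break 6 (new)  [load 250/390]
  240 → break 7 (new)  [load 240/390]
  120 → break 5  [load 370/390]
  100 → break 6  [load 350/390]
  80 → break 4  [load 380/390]
  60 → break 7  [load 300/390]
7 commercial breaks opened.

7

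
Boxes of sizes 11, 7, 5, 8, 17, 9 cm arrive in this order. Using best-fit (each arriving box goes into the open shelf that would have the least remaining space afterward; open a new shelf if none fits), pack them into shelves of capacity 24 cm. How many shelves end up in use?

  11 → shelf 1 (new)  [load 11/24]
  7 → shelf 1  [load 18/24]
  5 → shelf 1  [load 23/24]
  8 → shelf 2 (new)  [load 8/24]
  17 → shelf 3 (new)  [load 17/24]
  9 → shelf 2  [load 17/24]
3 shelves opened.

3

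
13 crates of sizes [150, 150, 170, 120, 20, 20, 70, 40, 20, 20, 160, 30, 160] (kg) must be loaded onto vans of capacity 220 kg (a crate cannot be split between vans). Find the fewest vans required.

6

Total = 170 + 160 + 160 + 150 + 150 + 120 + 70 + 40 + 30 + 20 + 20 + 20 + 20 = 1130 kg.
Lower bound: ⌈1130/220⌉ = 6 vans.
A packing using 6 vans:
  van 1: 170 + 40 = 210
  van 2: 160 + 30 + 20 = 210
  van 3: 160 + 20 + 20 + 20 = 220
  van 4: 150 + 70 = 220
  van 5: 150 = 150
  van 6: 120 = 120
This matches the lower bound, so 6 is optimal.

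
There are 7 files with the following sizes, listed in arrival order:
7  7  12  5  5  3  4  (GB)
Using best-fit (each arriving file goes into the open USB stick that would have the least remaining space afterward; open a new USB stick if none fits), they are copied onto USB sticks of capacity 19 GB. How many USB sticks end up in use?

3

  7 → USB stick 1 (new)  [load 7/19]
  7 → USB stick 1  [load 14/19]
  12 → USB stick 2 (new)  [load 12/19]
  5 → USB stick 1  [load 19/19]
  5 → USB stick 2  [load 17/19]
  3 → USB stick 3 (new)  [load 3/19]
  4 → USB stick 3  [load 7/19]
3 USB sticks opened.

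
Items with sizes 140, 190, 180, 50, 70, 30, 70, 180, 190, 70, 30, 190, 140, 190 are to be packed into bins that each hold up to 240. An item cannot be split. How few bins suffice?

Total = 190 + 190 + 190 + 190 + 180 + 180 + 140 + 140 + 70 + 70 + 70 + 50 + 30 + 30 = 1720.
Lower bound: ⌈1720/240⌉ = 8 bins.
A packing using 9 bins:
  bin 1: 190 + 50 = 240
  bin 2: 190 + 30 = 220
  bin 3: 190 + 30 = 220
  bin 4: 190 = 190
  bin 5: 180 = 180
  bin 6: 180 = 180
  bin 7: 140 + 70 = 210
  bin 8: 140 + 70 = 210
  bin 9: 70 = 70
No arrangement into 8 bins stays within capacity, so 9 is optimal.

9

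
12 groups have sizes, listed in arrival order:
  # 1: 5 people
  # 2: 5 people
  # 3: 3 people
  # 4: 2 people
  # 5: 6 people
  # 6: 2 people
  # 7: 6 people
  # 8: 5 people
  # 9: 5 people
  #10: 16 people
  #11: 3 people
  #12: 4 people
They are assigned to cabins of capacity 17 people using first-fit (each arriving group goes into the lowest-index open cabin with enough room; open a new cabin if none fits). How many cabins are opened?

  5 → cabin 1 (new)  [load 5/17]
  5 → cabin 1  [load 10/17]
  3 → cabin 1  [load 13/17]
  2 → cabin 1  [load 15/17]
  6 → cabin 2 (new)  [load 6/17]
  2 → cabin 1  [load 17/17]
  6 → cabin 2  [load 12/17]
  5 → cabin 2  [load 17/17]
  5 → cabin 3 (new)  [load 5/17]
  16 → cabin 4 (new)  [load 16/17]
  3 → cabin 3  [load 8/17]
  4 → cabin 3  [load 12/17]
4 cabins opened.

4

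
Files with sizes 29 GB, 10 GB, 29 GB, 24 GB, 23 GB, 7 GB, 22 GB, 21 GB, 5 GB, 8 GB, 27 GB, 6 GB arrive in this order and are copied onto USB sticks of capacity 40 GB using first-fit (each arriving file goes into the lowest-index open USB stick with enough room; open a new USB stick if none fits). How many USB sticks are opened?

  29 → USB stick 1 (new)  [load 29/40]
  10 → USB stick 1  [load 39/40]
  29 → USB stick 2 (new)  [load 29/40]
  24 → USB stick 3 (new)  [load 24/40]
  23 → USB stick 4 (new)  [load 23/40]
  7 → USB stick 2  [load 36/40]
  22 → USB stick 5 (new)  [load 22/40]
  21 → USB stick 6 (new)  [load 21/40]
  5 → USB stick 3  [load 29/40]
  8 → USB stick 3  [load 37/40]
  27 → USB stick 7 (new)  [load 27/40]
  6 → USB stick 4  [load 29/40]
7 USB sticks opened.

7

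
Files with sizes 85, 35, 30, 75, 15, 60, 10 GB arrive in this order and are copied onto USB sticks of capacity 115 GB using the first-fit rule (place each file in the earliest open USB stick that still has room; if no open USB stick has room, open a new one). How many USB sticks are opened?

  85 → USB stick 1 (new)  [load 85/115]
  35 → USB stick 2 (new)  [load 35/115]
  30 → USB stick 1  [load 115/115]
  75 → USB stick 2  [load 110/115]
  15 → USB stick 3 (new)  [load 15/115]
  60 → USB stick 3  [load 75/115]
  10 → USB stick 3  [load 85/115]
3 USB sticks opened.

3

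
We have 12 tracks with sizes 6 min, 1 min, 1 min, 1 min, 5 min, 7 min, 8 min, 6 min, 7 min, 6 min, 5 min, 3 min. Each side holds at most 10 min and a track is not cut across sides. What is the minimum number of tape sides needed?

Total = 8 + 7 + 7 + 6 + 6 + 6 + 5 + 5 + 3 + 1 + 1 + 1 = 56 min.
Lower bound: ⌈56/10⌉ = 6 tape sides.
A packing using 7 tape sides:
  side 1: 8 + 1 + 1 = 10
  side 2: 7 + 3 = 10
  side 3: 7 + 1 = 8
  side 4: 6 = 6
  side 5: 6 = 6
  side 6: 6 = 6
  side 7: 5 + 5 = 10
No arrangement into 6 tape sides stays within capacity, so 7 is optimal.

7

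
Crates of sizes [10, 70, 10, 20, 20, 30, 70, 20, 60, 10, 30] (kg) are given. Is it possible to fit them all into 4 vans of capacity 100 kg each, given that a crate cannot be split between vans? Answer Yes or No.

A valid assignment using 4 vans:
  van 1: 70 + 30 = 100
  van 2: 70 + 30 = 100
  van 3: 60 + 20 + 20 = 100
  van 4: 20 + 10 + 10 + 10 = 50
Every load is within 100 kg, so 4 vans suffice.

Yes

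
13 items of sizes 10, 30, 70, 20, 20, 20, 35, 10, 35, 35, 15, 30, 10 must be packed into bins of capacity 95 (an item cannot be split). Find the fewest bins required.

4

Total = 70 + 35 + 35 + 35 + 30 + 30 + 20 + 20 + 20 + 15 + 10 + 10 + 10 = 340.
Lower bound: ⌈340/95⌉ = 4 bins.
A packing using 4 bins:
  bin 1: 70 + 20 = 90
  bin 2: 35 + 35 + 20 = 90
  bin 3: 35 + 30 + 30 = 95
  bin 4: 20 + 15 + 10 + 10 + 10 = 65
This matches the lower bound, so 4 is optimal.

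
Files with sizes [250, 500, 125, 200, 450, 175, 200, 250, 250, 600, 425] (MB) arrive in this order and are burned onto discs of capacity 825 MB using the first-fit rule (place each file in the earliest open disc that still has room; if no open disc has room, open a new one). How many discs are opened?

5

  250 → disc 1 (new)  [load 250/825]
  500 → disc 1  [load 750/825]
  125 → disc 2 (new)  [load 125/825]
  200 → disc 2  [load 325/825]
  450 → disc 2  [load 775/825]
  175 → disc 3 (new)  [load 175/825]
  200 → disc 3  [load 375/825]
  250 → disc 3  [load 625/825]
  250 → disc 4 (new)  [load 250/825]
  600 → disc 5 (new)  [load 600/825]
  425 → disc 4  [load 675/825]
5 discs opened.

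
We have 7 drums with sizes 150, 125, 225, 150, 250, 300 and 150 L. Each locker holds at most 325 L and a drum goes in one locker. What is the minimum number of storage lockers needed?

5

Total = 300 + 250 + 225 + 150 + 150 + 150 + 125 = 1350 L.
Lower bound: ⌈1350/325⌉ = 5 storage lockers.
A packing using 5 storage lockers:
  locker 1: 300 = 300
  locker 2: 250 = 250
  locker 3: 225 = 225
  locker 4: 150 + 150 = 300
  locker 5: 150 + 125 = 275
This matches the lower bound, so 5 is optimal.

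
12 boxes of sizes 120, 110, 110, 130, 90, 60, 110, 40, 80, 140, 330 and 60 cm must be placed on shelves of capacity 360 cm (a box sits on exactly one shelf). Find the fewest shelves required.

4

Total = 330 + 140 + 130 + 120 + 110 + 110 + 110 + 90 + 80 + 60 + 60 + 40 = 1380 cm.
Lower bound: ⌈1380/360⌉ = 4 shelves.
A packing using 4 shelves:
  shelf 1: 330 = 330
  shelf 2: 140 + 130 + 90 = 360
  shelf 3: 120 + 110 + 110 = 340
  shelf 4: 110 + 80 + 60 + 60 + 40 = 350
This matches the lower bound, so 4 is optimal.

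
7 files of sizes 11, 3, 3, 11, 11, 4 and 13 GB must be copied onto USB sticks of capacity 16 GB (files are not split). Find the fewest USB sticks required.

Total = 13 + 11 + 11 + 11 + 4 + 3 + 3 = 56 GB.
Lower bound: ⌈56/16⌉ = 4 USB sticks.
A packing using 4 USB sticks:
  USB stick 1: 13 + 3 = 16
  USB stick 2: 11 + 4 = 15
  USB stick 3: 11 + 3 = 14
  USB stick 4: 11 = 11
This matches the lower bound, so 4 is optimal.

4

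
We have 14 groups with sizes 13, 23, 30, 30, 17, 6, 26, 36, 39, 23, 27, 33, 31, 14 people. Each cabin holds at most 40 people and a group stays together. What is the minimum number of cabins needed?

10

Total = 39 + 36 + 33 + 31 + 30 + 30 + 27 + 26 + 23 + 23 + 17 + 14 + 13 + 6 = 348 people.
Lower bound: ⌈348/40⌉ = 9 cabins.
Also, 10 groups each exceed 20 people, and no two of those can share a cabin, so at least 10 cabins are needed.
A packing using 10 cabins:
  cabin 1: 39 = 39
  cabin 2: 36 = 36
  cabin 3: 33 + 6 = 39
  cabin 4: 31 = 31
  cabin 5: 30 = 30
  cabin 6: 30 = 30
  cabin 7: 27 + 13 = 40
  cabin 8: 26 + 14 = 40
  cabin 9: 23 + 17 = 40
  cabin 10: 23 = 23
This matches the lower bound, so 10 is optimal.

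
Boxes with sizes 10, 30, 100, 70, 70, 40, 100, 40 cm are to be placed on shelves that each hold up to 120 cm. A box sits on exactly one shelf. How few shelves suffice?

Total = 100 + 100 + 70 + 70 + 40 + 40 + 30 + 10 = 460 cm.
Lower bound: ⌈460/120⌉ = 4 shelves.
A packing using 5 shelves:
  shelf 1: 100 + 10 = 110
  shelf 2: 100 = 100
  shelf 3: 70 + 40 = 110
  shelf 4: 70 + 40 = 110
  shelf 5: 30 = 30
No arrangement into 4 shelves stays within capacity, so 5 is optimal.

5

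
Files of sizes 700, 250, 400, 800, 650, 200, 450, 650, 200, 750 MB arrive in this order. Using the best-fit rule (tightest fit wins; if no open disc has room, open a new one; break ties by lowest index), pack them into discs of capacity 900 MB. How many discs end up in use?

  700 → disc 1 (new)  [load 700/900]
  250 → disc 2 (new)  [load 250/900]
  400 → disc 2  [load 650/900]
  800 → disc 3 (new)  [load 800/900]
  650 → disc 4 (new)  [load 650/900]
  200 → disc 1  [load 900/900]
  450 → disc 5 (new)  [load 450/900]
  650 → disc 6 (new)  [load 650/900]
  200 → disc 2  [load 850/900]
  750 → disc 7 (new)  [load 750/900]
7 discs opened.

7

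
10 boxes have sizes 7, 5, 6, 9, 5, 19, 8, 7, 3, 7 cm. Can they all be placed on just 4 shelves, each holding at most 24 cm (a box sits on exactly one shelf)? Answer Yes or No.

Yes

A valid assignment using 4 shelves:
  shelf 1: 19 + 5 = 24
  shelf 2: 9 + 8 + 7 = 24
  shelf 3: 7 + 7 + 6 + 3 = 23
  shelf 4: 5 = 5
Every load is within 24 cm, so 4 shelves suffice.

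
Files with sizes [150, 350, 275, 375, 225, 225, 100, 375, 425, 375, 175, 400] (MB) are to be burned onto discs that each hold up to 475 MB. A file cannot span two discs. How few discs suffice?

9

Total = 425 + 400 + 375 + 375 + 375 + 350 + 275 + 225 + 225 + 175 + 150 + 100 = 3450 MB.
Lower bound: ⌈3450/475⌉ = 8 discs.
A packing using 9 discs:
  disc 1: 425 = 425
  disc 2: 400 = 400
  disc 3: 375 + 100 = 475
  disc 4: 375 = 375
  disc 5: 375 = 375
  disc 6: 350 = 350
  disc 7: 275 + 175 = 450
  disc 8: 225 + 225 = 450
  disc 9: 150 = 150
No arrangement into 8 discs stays within capacity, so 9 is optimal.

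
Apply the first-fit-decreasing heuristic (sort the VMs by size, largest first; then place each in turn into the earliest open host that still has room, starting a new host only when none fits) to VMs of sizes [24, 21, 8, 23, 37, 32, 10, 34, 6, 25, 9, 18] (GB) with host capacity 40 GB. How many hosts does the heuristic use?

7

Sorted descending: 37, 34, 32, 25, 24, 23, 21, 18, 10, 9, 8, 6.
  37 → host 1 (new)  [load 37/40]
  34 → host 2 (new)  [load 34/40]
  32 → host 3 (new)  [load 32/40]
  25 → host 4 (new)  [load 25/40]
  24 → host 5 (new)  [load 24/40]
  23 → host 6 (new)  [load 23/40]
  21 → host 7 (new)  [load 21/40]
  18 → host 7  [load 39/40]
  10 → host 4  [load 35/40]
  9 → host 5  [load 33/40]
  8 → host 3  [load 40/40]
  6 → host 2  [load 40/40]
7 hosts opened.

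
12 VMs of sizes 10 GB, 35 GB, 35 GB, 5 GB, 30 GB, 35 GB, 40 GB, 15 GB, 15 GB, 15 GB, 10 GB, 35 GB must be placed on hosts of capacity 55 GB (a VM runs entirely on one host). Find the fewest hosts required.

Total = 40 + 35 + 35 + 35 + 35 + 30 + 15 + 15 + 15 + 10 + 10 + 5 = 280 GB.
Lower bound: ⌈280/55⌉ = 6 hosts.
A packing using 6 hosts:
  host 1: 40 + 15 = 55
  host 2: 35 + 15 + 5 = 55
  host 3: 35 + 15 = 50
  host 4: 35 + 10 + 10 = 55
  host 5: 35 = 35
  host 6: 30 = 30
This matches the lower bound, so 6 is optimal.

6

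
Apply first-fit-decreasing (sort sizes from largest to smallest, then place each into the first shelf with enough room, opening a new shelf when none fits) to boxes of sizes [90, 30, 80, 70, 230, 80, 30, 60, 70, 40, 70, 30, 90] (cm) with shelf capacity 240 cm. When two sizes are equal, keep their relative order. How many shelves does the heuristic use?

5

Sorted descending: 230, 90, 90, 80, 80, 70, 70, 70, 60, 40, 30, 30, 30.
  230 → shelf 1 (new)  [load 230/240]
  90 → shelf 2 (new)  [load 90/240]
  90 → shelf 2  [load 180/240]
  80 → shelf 3 (new)  [load 80/240]
  80 → shelf 3  [load 160/240]
  70 → shelf 3  [load 230/240]
  70 → shelf 4 (new)  [load 70/240]
  70 → shelf 4  [load 140/240]
  60 → shelf 2  [load 240/240]
  40 → shelf 4  [load 180/240]
  30 → shelf 4  [load 210/240]
  30 → shelf 4  [load 240/240]
  30 → shelf 5 (new)  [load 30/240]
5 shelves opened.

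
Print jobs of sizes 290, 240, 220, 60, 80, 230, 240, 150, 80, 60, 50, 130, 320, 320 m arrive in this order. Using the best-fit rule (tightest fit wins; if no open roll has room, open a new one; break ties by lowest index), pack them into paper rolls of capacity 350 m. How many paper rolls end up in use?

  290 → roll 1 (new)  [load 290/350]
  240 → roll 2 (new)  [load 240/350]
  220 → roll 3 (new)  [load 220/350]
  60 → roll 1  [load 350/350]
  80 → roll 2  [load 320/350]
  230 → roll 4 (new)  [load 230/350]
  240 → roll 5 (new)  [load 240/350]
  150 → roll 6 (new)  [load 150/350]
  80 → roll 5  [load 320/350]
  60 → roll 4  [load 290/350]
  50 → roll 4  [load 340/350]
  130 → roll 3  [load 350/350]
  320 → roll 7 (new)  [load 320/350]
  320 → roll 8 (new)  [load 320/350]
8 paper rolls opened.

8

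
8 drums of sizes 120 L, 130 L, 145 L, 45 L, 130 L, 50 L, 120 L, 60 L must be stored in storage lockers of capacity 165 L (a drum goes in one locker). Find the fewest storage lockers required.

6

Total = 145 + 130 + 130 + 120 + 120 + 60 + 50 + 45 = 800 L.
Lower bound: ⌈800/165⌉ = 5 storage lockers.
A packing using 6 storage lockers:
  locker 1: 145 = 145
  locker 2: 130 = 130
  locker 3: 130 = 130
  locker 4: 120 + 45 = 165
  locker 5: 120 = 120
  locker 6: 60 + 50 = 110
No arrangement into 5 storage lockers stays within capacity, so 6 is optimal.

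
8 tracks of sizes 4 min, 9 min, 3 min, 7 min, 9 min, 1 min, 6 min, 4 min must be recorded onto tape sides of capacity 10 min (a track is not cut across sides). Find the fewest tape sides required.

Total = 9 + 9 + 7 + 6 + 4 + 4 + 3 + 1 = 43 min.
Lower bound: ⌈43/10⌉ = 5 tape sides.
A packing using 5 tape sides:
  side 1: 9 + 1 = 10
  side 2: 9 = 9
  side 3: 7 + 3 = 10
  side 4: 6 + 4 = 10
  side 5: 4 = 4
This matches the lower bound, so 5 is optimal.

5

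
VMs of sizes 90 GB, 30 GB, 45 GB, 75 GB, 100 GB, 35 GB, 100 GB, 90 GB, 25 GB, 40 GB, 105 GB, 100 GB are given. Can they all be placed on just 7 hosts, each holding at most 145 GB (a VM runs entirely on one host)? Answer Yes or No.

A valid assignment using 7 hosts:
  host 1: 105 + 40 = 145
  host 2: 100 + 45 = 145
  host 3: 100 + 35 = 135
  host 4: 100 + 30 = 130
  host 5: 90 + 25 = 115
  host 6: 90 = 90
  host 7: 75 = 75
Every load is within 145 GB, so 7 hosts suffice.

Yes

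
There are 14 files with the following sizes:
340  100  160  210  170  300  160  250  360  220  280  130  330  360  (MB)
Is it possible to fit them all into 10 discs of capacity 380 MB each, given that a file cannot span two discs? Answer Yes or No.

A valid assignment using 10 discs:
  disc 1: 360 = 360
  disc 2: 360 = 360
  disc 3: 340 = 340
  disc 4: 330 = 330
  disc 5: 300 = 300
  disc 6: 280 + 100 = 380
  disc 7: 250 + 130 = 380
  disc 8: 220 + 160 = 380
  disc 9: 210 + 170 = 380
  disc 10: 160 = 160
Every load is within 380 MB, so 10 discs suffice.

Yes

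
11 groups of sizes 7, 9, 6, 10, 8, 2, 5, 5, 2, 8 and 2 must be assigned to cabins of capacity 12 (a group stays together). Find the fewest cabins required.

Total = 10 + 9 + 8 + 8 + 7 + 6 + 5 + 5 + 2 + 2 + 2 = 64.
Lower bound: ⌈64/12⌉ = 6 cabins.
A packing using 6 cabins:
  cabin 1: 10 + 2 = 12
  cabin 2: 9 + 2 = 11
  cabin 3: 8 + 2 = 10
  cabin 4: 8 = 8
  cabin 5: 7 + 5 = 12
  cabin 6: 6 + 5 = 11
This matches the lower bound, so 6 is optimal.

6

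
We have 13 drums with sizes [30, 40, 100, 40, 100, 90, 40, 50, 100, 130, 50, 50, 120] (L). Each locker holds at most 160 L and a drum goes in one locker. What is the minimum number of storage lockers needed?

Total = 130 + 120 + 100 + 100 + 100 + 90 + 50 + 50 + 50 + 40 + 40 + 40 + 30 = 940 L.
Lower bound: ⌈940/160⌉ = 6 storage lockers.
A packing using 7 storage lockers:
  locker 1: 130 + 30 = 160
  locker 2: 120 + 40 = 160
  locker 3: 100 + 50 = 150
  locker 4: 100 + 50 = 150
  locker 5: 100 + 50 = 150
  locker 6: 90 + 40 = 130
  locker 7: 40 = 40
No arrangement into 6 storage lockers stays within capacity, so 7 is optimal.

7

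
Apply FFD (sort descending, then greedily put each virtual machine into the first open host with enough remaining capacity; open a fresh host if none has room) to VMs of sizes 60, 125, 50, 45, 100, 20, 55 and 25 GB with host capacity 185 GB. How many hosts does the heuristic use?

3

Sorted descending: 125, 100, 60, 55, 50, 45, 25, 20.
  125 → host 1 (new)  [load 125/185]
  100 → host 2 (new)  [load 100/185]
  60 → host 1  [load 185/185]
  55 → host 2  [load 155/185]
  50 → host 3 (new)  [load 50/185]
  45 → host 3  [load 95/185]
  25 → host 2  [load 180/185]
  20 → host 3  [load 115/185]
3 hosts opened.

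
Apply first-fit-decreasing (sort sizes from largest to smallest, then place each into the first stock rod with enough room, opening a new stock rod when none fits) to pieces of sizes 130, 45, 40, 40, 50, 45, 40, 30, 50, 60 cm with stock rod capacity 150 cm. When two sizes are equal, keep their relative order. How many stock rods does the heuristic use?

Sorted descending: 130, 60, 50, 50, 45, 45, 40, 40, 40, 30.
  130 → stock rod 1 (new)  [load 130/150]
  60 → stock rod 2 (new)  [load 60/150]
  50 → stock rod 2  [load 110/150]
  50 → stock rod 3 (new)  [load 50/150]
  45 → stock rod 3  [load 95/150]
  45 → stock rod 3  [load 140/150]
  40 → stock rod 2  [load 150/150]
  40 → stock rod 4 (new)  [load 40/150]
  40 → stock rod 4  [load 80/150]
  30 → stock rod 4  [load 110/150]
4 stock rods opened.

4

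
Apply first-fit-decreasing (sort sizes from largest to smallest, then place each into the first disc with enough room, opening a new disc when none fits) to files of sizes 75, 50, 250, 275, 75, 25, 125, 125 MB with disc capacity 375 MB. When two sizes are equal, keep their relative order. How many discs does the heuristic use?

Sorted descending: 275, 250, 125, 125, 75, 75, 50, 25.
  275 → disc 1 (new)  [load 275/375]
  250 → disc 2 (new)  [load 250/375]
  125 → disc 2  [load 375/375]
  125 → disc 3 (new)  [load 125/375]
  75 → disc 1  [load 350/375]
  75 → disc 3  [load 200/375]
  50 → disc 3  [load 250/375]
  25 → disc 1  [load 375/375]
3 discs opened.

3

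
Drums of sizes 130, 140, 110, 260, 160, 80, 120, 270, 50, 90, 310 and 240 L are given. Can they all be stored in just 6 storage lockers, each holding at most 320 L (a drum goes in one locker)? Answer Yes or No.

No

Total = 1960 L; ⌈1960/320⌉ = 7.
At least 7 storage lockers are required, but only 6 are allowed.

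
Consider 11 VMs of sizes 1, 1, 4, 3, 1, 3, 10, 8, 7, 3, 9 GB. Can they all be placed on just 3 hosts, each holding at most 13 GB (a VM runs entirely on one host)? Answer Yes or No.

Total = 50 GB; ⌈50/13⌉ = 4.
At least 4 hosts are required, but only 3 are allowed.

No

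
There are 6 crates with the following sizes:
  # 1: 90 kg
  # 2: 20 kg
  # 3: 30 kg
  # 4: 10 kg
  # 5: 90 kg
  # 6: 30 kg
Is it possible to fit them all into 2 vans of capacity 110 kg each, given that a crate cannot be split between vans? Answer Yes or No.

No

Total = 270 kg; ⌈270/110⌉ = 3.
At least 3 vans are required, but only 2 are allowed.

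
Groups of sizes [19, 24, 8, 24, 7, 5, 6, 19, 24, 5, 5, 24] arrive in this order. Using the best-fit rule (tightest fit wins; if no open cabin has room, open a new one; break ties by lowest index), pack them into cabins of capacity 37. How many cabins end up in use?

  19 → cabin 1 (new)  [load 19/37]
  24 → cabin 2 (new)  [load 24/37]
  8 → cabin 2  [load 32/37]
  24 → cabin 3 (new)  [load 24/37]
  7 → cabin 3  [load 31/37]
  5 → cabin 2  [load 37/37]
  6 → cabin 3  [load 37/37]
  19 → cabin 4 (new)  [load 19/37]
  24 → cabin 5 (new)  [load 24/37]
  5 → cabin 5  [load 29/37]
  5 → cabin 5  [load 34/37]
  24 → cabin 6 (new)  [load 24/37]
6 cabins opened.

6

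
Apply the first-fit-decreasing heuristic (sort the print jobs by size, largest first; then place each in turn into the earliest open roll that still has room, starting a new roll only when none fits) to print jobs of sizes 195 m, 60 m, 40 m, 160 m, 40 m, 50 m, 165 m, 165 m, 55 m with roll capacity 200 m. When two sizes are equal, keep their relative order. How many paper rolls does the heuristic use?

6

Sorted descending: 195, 165, 165, 160, 60, 55, 50, 40, 40.
  195 → roll 1 (new)  [load 195/200]
  165 → roll 2 (new)  [load 165/200]
  165 → roll 3 (new)  [load 165/200]
  160 → roll 4 (new)  [load 160/200]
  60 → roll 5 (new)  [load 60/200]
  55 → roll 5  [load 115/200]
  50 → roll 5  [load 165/200]
  40 → roll 4  [load 200/200]
  40 → roll 6 (new)  [load 40/200]
6 paper rolls opened.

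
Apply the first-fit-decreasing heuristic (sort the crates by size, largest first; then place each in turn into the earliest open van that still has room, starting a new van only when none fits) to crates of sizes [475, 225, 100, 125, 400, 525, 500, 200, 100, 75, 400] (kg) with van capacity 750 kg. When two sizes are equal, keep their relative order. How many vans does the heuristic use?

5

Sorted descending: 525, 500, 475, 400, 400, 225, 200, 125, 100, 100, 75.
  525 → van 1 (new)  [load 525/750]
  500 → van 2 (new)  [load 500/750]
  475 → van 3 (new)  [load 475/750]
  400 → van 4 (new)  [load 400/750]
  400 → van 5 (new)  [load 400/750]
  225 → van 1  [load 750/750]
  200 → van 2  [load 700/750]
  125 → van 3  [load 600/750]
  100 → van 3  [load 700/750]
  100 → van 4  [load 500/750]
  75 → van 4  [load 575/750]
5 vans opened.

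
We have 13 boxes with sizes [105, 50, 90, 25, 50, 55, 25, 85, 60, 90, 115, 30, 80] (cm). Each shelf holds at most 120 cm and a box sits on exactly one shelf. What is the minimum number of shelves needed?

Total = 115 + 105 + 90 + 90 + 85 + 80 + 60 + 55 + 50 + 50 + 30 + 25 + 25 = 860 cm.
Lower bound: ⌈860/120⌉ = 8 shelves.
A packing using 8 shelves:
  shelf 1: 115 = 115
  shelf 2: 105 = 105
  shelf 3: 90 + 30 = 120
  shelf 4: 90 + 25 = 115
  shelf 5: 85 + 25 = 110
  shelf 6: 80 = 80
  shelf 7: 60 + 55 = 115
  shelf 8: 50 + 50 = 100
This matches the lower bound, so 8 is optimal.

8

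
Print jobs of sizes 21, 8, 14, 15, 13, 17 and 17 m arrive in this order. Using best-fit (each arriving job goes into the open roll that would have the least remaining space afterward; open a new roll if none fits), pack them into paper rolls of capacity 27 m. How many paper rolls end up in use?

6

  21 → roll 1 (new)  [load 21/27]
  8 → roll 2 (new)  [load 8/27]
  14 → roll 2  [load 22/27]
  15 → roll 3 (new)  [load 15/27]
  13 → roll 4 (new)  [load 13/27]
  17 → roll 5 (new)  [load 17/27]
  17 → roll 6 (new)  [load 17/27]
6 paper rolls opened.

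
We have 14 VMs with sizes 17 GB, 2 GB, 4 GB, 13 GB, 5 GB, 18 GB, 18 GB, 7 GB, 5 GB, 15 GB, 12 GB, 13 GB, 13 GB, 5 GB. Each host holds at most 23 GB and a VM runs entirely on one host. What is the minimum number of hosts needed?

Total = 18 + 18 + 17 + 15 + 13 + 13 + 13 + 12 + 7 + 5 + 5 + 5 + 4 + 2 = 147 GB.
Lower bound: ⌈147/23⌉ = 7 hosts.
Also, 8 VMs each exceed 23/2 GB, and no two of those can share a host, so at least 8 hosts are needed.
A packing using 8 hosts:
  host 1: 18 + 5 = 23
  host 2: 18 + 5 = 23
  host 3: 17 + 5 = 22
  host 4: 15 + 7 = 22
  host 5: 13 + 4 + 2 = 19
  host 6: 13 = 13
  host 7: 13 = 13
  host 8: 12 = 12
This matches the lower bound, so 8 is optimal.

8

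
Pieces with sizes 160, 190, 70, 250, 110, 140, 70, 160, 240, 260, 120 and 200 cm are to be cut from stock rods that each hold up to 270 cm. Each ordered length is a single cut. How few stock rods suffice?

Total = 260 + 250 + 240 + 200 + 190 + 160 + 160 + 140 + 120 + 110 + 70 + 70 = 1970 cm.
Lower bound: ⌈1970/270⌉ = 8 stock rods.
A packing using 8 stock rods:
  stock rod 1: 260 = 260
  stock rod 2: 250 = 250
  stock rod 3: 240 = 240
  stock rod 4: 200 + 70 = 270
  stock rod 5: 190 + 70 = 260
  stock rod 6: 160 + 110 = 270
  stock rod 7: 160 = 160
  stock rod 8: 140 + 120 = 260
This matches the lower bound, so 8 is optimal.

8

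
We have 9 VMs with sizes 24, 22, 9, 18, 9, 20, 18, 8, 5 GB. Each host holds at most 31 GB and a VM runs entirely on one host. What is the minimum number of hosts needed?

5

Total = 24 + 22 + 20 + 18 + 18 + 9 + 9 + 8 + 5 = 133 GB.
Lower bound: ⌈133/31⌉ = 5 hosts.
A packing using 5 hosts:
  host 1: 24 + 5 = 29
  host 2: 22 + 9 = 31
  host 3: 20 + 9 = 29
  host 4: 18 + 8 = 26
  host 5: 18 = 18
This matches the lower bound, so 5 is optimal.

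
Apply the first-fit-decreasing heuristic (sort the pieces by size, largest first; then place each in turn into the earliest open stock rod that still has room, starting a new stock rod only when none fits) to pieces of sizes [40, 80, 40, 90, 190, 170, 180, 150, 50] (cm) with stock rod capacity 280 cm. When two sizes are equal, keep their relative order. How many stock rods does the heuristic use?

4

Sorted descending: 190, 180, 170, 150, 90, 80, 50, 40, 40.
  190 → stock rod 1 (new)  [load 190/280]
  180 → stock rod 2 (new)  [load 180/280]
  170 → stock rod 3 (new)  [load 170/280]
  150 → stock rod 4 (new)  [load 150/280]
  90 → stock rod 1  [load 280/280]
  80 → stock rod 2  [load 260/280]
  50 → stock rod 3  [load 220/280]
  40 → stock rod 3  [load 260/280]
  40 → stock rod 4  [load 190/280]
4 stock rods opened.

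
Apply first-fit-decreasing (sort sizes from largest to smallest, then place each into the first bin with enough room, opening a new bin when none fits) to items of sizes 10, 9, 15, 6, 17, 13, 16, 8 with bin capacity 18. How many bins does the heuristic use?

Sorted descending: 17, 16, 15, 13, 10, 9, 8, 6.
  17 → bin 1 (new)  [load 17/18]
  16 → bin 2 (new)  [load 16/18]
  15 → bin 3 (new)  [load 15/18]
  13 → bin 4 (new)  [load 13/18]
  10 → bin 5 (new)  [load 10/18]
  9 → bin 6 (new)  [load 9/18]
  8 → bin 5  [load 18/18]
  6 → bin 6  [load 15/18]
6 bins opened.

6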